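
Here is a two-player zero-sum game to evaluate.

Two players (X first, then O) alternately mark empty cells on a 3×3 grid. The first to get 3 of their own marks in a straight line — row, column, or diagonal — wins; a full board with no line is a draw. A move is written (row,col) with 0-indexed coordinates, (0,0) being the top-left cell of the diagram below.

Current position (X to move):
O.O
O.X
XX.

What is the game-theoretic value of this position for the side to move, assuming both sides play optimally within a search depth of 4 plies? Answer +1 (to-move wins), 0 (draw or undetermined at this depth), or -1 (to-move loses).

value(O.O/O.X/XX., X) = +1

p1 X@[O.O/O.X/XX.]: (0,1)[OXO/O.X/XX.]+1* (1,1)[O.O/OXX/XX.]-1 (2,2)[O.O/O.X/XXX]+1
p2 O@[OXO/O.X/XX.]: (1,1)[OXO/OOX/XX.]-1* (2,2)[OXO/O.X/XXO]-1
p3 X@[OXO/OOX/XX.]: (2,2)[OXO/OOX/XXX]+1*
p4 O@[OXO/OOX/XXX] terminal -1; root [O.O/O.X/XX.] d4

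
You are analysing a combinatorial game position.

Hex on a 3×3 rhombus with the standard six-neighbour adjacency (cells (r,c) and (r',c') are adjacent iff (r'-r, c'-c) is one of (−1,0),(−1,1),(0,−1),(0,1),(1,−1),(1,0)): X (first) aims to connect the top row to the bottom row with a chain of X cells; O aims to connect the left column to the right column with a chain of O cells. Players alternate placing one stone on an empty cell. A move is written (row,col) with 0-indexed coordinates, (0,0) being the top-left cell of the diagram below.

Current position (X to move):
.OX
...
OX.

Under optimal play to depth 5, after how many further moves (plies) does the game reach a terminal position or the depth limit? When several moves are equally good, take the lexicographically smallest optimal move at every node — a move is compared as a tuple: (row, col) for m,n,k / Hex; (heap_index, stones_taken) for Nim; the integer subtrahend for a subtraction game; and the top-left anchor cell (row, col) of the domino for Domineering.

ply 1, X at .OX/.../OX. | (0,0)=+1→XOX/.../OX.*; (1,0)=+1→.OX/X../OX.; (1,1)=+1→.OX/.X./OX.; (1,2)=+1→.OX/..X/OX.; (2,2)=+1→.OX/.../OXX
ply 2, O at XOX/.../OX. | (1,0)=-1→XOX/O../OX.*; (1,1)=-1→XOX/.O./OX.; (1,2)=-1→XOX/..O/OX.; (2,2)=-1→XOX/.../OXO
ply 3, X at XOX/O../OX. | (1,1)=+1→XOX/OX./OX.*; (1,2)=+1→XOX/O.X/OX.; (2,2)=+1→XOX/O../OXX
ply 4: XOX/OX./OX. is terminal -1 (O); from .OX/.../OX. depth 5

PV length from [.OX/.../OX.]: 3 plies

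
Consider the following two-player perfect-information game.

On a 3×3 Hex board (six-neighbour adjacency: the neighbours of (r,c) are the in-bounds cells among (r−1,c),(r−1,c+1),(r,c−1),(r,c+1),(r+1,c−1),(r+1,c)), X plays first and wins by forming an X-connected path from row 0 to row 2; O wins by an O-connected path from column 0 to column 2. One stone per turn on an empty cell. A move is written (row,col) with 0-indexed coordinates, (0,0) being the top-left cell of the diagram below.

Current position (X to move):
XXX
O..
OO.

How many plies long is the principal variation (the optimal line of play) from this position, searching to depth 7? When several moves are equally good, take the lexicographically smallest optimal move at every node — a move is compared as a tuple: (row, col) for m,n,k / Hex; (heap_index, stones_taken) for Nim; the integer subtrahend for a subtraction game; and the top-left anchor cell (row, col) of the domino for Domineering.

PV length from [XXX/O../OO.]: 2 plies

p1 X@[XXX/O../OO.]: (1,1)[XXX/OX./OO.]-1* (1,2)[XXX/O.X/OO.]-1 (2,2)[XXX/O../OOX]-1
p2 O@[XXX/OX./OO.]: (1,2)[XXX/OXO/OO.]+1* (2,2)[XXX/OX./OOO]+1
p3 X@[XXX/OXO/OO.] terminal -1; root [XXX/O../OO.] d7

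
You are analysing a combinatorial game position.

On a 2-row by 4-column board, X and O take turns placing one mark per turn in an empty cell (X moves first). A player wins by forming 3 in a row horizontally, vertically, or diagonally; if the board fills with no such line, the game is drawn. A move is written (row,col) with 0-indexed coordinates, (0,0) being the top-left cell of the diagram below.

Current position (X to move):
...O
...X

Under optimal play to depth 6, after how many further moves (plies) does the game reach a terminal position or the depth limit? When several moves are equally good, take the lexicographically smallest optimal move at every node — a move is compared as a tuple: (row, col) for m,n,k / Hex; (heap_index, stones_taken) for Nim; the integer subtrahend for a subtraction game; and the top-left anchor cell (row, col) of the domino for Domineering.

p1 X@[...O/...X]: (0,0)[X..O/...X]+0* (0,1)[.X.O/...X]+0 (0,2)[..XO/...X]+0 (1,0)[...O/X..X]+0 (1,1)[...O/.X.X]+0 (1,2)[...O/..XX]+0
p2 O@[X..O/...X]: (0,1)[XO.O/...X]+0* (0,2)[X.OO/...X]+0 (1,0)[X..O/O..X]+0 (1,1)[X..O/.O.X]+0 (1,2)[X..O/..OX]+0
p3 X@[XO.O/...X]: (0,2)[XOXO/...X]+0* (1,0)[XO.O/X..X]-1 (1,1)[XO.O/.X.X]-1 (1,2)[XO.O/..XX]-1
p4 O@[XOXO/...X]: (1,0)[XOXO/O..X]+0* (1,1)[XOXO/.O.X]+0 (1,2)[XOXO/..OX]+0
p5 X@[XOXO/O..X]: (1,1)[XOXO/OX.X]+0* (1,2)[XOXO/O.XX]+0
p6 O@[XOXO/OX.X]: (1,2)[XOXO/OXOX]+0*
p7 X@[XOXO/OXOX] terminal +0; root [...O/...X] d6

PV length from [...O/...X]: 6 plies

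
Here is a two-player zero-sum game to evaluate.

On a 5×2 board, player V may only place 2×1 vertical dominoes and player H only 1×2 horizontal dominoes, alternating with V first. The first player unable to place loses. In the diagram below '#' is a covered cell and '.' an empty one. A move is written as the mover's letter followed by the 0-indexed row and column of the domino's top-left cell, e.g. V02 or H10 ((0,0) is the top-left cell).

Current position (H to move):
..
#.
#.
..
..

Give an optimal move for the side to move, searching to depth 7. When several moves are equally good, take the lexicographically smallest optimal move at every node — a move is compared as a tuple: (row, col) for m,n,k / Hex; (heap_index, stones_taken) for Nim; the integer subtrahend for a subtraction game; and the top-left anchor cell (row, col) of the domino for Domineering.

H's best at [../#./#./../..]: H30

p1 H@[../#./#./../..]: H00[##/#./#./../..]-1 H30[../#./#./##/..]+1* H40[../#./#./../##]+1
p2 V@[../#./#./##/..]: V01[.#/##/#./##/..]-1* V11[../##/##/##/..]-1
p3 H@[.#/##/#./##/..]: H40[.#/##/#./##/##]+1*
p4 V@[.#/##/#./##/##] terminal -1; root [../#./#./../..] d7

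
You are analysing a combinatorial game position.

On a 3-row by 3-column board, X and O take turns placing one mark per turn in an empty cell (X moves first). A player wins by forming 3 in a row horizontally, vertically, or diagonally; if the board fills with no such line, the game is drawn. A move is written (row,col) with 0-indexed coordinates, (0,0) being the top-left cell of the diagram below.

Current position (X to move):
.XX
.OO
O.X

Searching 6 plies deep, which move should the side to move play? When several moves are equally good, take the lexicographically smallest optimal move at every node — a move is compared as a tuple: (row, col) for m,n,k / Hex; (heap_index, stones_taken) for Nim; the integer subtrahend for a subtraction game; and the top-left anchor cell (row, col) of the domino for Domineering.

X's best at [.XX/.OO/O.X]: (0,0)

ply 1, X at .XX/.OO/O.X | (0,0)=+1→XXX/.OO/O.X*; (1,0)=+0→.XX/XOO/O.X; (2,1)=-1→.XX/.OO/OXX
ply 2: XXX/.OO/O.X is terminal -1 (O); from .XX/.OO/O.X depth 6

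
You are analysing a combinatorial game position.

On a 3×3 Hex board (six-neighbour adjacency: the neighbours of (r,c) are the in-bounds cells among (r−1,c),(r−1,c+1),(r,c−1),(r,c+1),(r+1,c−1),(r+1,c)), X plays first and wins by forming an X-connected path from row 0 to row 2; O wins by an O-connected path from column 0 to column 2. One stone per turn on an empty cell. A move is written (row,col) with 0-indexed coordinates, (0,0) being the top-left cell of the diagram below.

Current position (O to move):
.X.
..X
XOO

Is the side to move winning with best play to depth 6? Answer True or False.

p1 O@[.X./..X/XOO]: (0,0)[OX./..X/XOO]-1* (0,2)[.XO/..X/XOO]-1 (1,0)[.X./O.X/XOO]-1 (1,1)[.X./.OX/XOO]-1
p2 X@[OX./..X/XOO]: (0,2)[OXX/..X/XOO]+1* (1,0)[OX./X.X/XOO]+1 (1,1)[OX./.XX/XOO]+1
p3 O@[OXX/..X/XOO]: (1,0)[OXX/O.X/XOO]-1* (1,1)[OXX/.OX/XOO]-1
p4 X@[OXX/O.X/XOO]: (1,1)[OXX/OXX/XOO]+1*
p5 O@[OXX/OXX/XOO] terminal -1; root [.X./..X/XOO] d6

O winning at [.X./..X/XOO]: False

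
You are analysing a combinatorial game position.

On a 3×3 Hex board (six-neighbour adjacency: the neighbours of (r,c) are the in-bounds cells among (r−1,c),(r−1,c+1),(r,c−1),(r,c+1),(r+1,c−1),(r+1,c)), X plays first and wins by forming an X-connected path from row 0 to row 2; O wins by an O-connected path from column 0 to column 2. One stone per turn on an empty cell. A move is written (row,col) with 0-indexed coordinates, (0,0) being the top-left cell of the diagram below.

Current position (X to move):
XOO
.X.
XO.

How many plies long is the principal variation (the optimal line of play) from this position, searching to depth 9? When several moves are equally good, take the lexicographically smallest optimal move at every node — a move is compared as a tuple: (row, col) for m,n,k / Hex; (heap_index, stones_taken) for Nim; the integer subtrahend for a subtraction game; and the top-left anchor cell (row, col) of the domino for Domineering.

PV length from [XOO/.X./XO.]: 1 ply

p1 X@[XOO/.X./XO.]: (1,0)[XOO/XX./XO.]+1* (1,2)[XOO/.XX/XO.]-1 (2,2)[XOO/.X./XOX]-1
p2 O@[XOO/XX./XO.] terminal -1; root [XOO/.X./XO.] d9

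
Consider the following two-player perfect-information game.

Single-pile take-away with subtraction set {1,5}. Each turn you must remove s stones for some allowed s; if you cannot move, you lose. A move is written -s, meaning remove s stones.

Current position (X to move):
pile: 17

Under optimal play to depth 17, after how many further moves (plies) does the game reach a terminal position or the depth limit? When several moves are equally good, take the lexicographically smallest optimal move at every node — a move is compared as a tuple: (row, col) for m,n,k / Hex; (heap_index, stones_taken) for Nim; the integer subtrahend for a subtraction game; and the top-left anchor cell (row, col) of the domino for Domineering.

[17] X move#1: -1:+1/16*, -5:+1/12
[16] O move#2: -1:-1/15*, -5:-1/11
[15] X move#3: -1:+1/14*, -5:+1/10
[14] O move#4: -1:-1/13*, -5:-1/9
[13] X move#5: -1:+1/12*, -5:+1/8
[12] O move#6: -1:-1/11*, -5:-1/7
[11] X move#7: -1:+1/10*, -5:+1/6
[10] O move#8: -1:-1/9*, -5:-1/5
[9] X move#9: -1:+1/8*, -5:+1/4
[8] O move#10: -1:-1/7*, -5:-1/3
[7] X move#11: -1:+1/6*, -5:+1/2
[6] O move#12: -1:-1/5*, -5:-1/1
[5] X move#13: -1:+1/4*, -5:+1/0
[4] O move#14: -1:-1/3*
[3] X move#15: -1:+1/2*
[2] O move#16: -1:-1/1*
[1] X move#17: -1:+1/0*
[0] end (terminal -1, O#18); searched 17 to 17

PV length from [17]: 17 plies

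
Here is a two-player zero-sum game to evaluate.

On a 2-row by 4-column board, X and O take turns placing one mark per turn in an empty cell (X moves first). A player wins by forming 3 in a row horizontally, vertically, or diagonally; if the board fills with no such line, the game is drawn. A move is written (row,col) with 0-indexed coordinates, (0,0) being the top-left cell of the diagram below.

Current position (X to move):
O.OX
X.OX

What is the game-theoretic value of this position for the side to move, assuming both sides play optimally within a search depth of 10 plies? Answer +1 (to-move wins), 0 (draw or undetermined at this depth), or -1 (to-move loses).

p1 X@[O.OX/X.OX]: (0,1)[OXOX/X.OX]+0* (1,1)[O.OX/XXOX]-1
p2 O@[OXOX/X.OX]: (1,1)[OXOX/XOOX]+0*
p3 X@[OXOX/XOOX] terminal +0; root [O.OX/X.OX] d10

value(O.OX/X.OX, X) = 0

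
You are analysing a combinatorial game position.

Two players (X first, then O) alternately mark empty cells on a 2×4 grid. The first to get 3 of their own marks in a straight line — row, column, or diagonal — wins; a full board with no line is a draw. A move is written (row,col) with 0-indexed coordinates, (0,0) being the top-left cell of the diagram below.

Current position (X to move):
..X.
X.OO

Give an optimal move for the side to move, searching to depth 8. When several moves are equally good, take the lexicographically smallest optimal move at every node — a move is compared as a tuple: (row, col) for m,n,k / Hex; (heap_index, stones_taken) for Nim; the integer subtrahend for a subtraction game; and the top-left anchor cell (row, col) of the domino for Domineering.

X's best at [..X./X.OO]: (1,1)

p1 X@[..X./X.OO]: (0,0)[X.X./X.OO]-1 (0,1)[.XX./X.OO]-1 (0,3)[..XX/X.OO]-1 (1,1)[..X./XXOO]+0*
p2 O@[..X./XXOO]: (0,0)[O.X./XXOO]+0* (0,1)[.OX./XXOO]+0 (0,3)[..XO/XXOO]+0
p3 X@[O.X./XXOO]: (0,1)[OXX./XXOO]+0* (0,3)[O.XX/XXOO]+0
p4 O@[OXX./XXOO]: (0,3)[OXXO/XXOO]+0*
p5 X@[OXXO/XXOO] terminal +0; root [..X./X.OO] d8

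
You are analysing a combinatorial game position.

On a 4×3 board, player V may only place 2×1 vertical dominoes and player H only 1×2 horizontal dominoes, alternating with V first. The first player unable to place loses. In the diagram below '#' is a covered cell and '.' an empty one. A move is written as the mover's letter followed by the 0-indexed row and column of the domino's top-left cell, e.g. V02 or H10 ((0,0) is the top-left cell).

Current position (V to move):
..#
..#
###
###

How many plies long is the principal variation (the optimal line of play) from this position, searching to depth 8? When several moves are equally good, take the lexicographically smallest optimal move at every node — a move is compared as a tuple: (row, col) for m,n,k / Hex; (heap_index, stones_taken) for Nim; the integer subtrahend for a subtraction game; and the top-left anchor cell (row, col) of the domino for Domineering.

ply 1, V at ..#/..#/###/### | V00=+1→#.#/#.#/###/###*; V01=+1→.##/.##/###/###
ply 2: #.#/#.#/###/### is terminal -1 (H); from ..#/..#/###/### depth 8

PV length from [..#/..#/###/###]: 1 ply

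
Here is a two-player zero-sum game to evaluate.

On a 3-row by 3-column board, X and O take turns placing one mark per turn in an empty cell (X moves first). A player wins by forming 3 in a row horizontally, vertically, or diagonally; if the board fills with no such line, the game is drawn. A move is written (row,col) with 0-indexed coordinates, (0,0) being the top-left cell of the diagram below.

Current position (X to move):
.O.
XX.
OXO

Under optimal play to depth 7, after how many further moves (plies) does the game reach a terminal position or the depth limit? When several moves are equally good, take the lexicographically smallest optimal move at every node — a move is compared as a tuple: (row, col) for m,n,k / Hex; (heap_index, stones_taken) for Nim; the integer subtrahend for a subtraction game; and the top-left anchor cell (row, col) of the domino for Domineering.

[.O./XX./OXO] X move#1: (0,0):+0/XO./XX./OXO, (0,2):+0/.OX/XX./OXO, (1,2):+1/.O./XXX/OXO*
[.O./XXX/OXO] end (terminal -1, O#2); searched .O./XX./OXO to 7

PV length from [.O./XX./OXO]: 1 ply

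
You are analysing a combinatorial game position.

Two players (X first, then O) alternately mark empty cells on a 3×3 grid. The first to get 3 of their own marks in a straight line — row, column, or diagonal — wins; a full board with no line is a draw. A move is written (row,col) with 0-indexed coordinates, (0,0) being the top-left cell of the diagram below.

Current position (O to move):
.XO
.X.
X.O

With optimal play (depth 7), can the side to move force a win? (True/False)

O winning at [.XO/.X./X.O]: True

p1 O@[.XO/.X./X.O]: (0,0)[OXO/.X./X.O]-1 (1,0)[.XO/OX./X.O]-1 (1,2)[.XO/.XO/X.O]+1* (2,1)[.XO/.X./XOO]+0
p2 X@[.XO/.XO/X.O] terminal -1; root [.XO/.X./X.O] d7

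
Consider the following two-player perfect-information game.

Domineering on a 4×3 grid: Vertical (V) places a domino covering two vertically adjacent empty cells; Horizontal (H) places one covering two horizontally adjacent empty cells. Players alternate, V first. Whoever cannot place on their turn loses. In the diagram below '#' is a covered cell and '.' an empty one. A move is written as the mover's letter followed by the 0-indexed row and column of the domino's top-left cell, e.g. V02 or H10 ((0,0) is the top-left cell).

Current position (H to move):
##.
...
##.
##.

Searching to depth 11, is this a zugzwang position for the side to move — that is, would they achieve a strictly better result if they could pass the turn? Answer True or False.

zugzwang(##./.../##./##., H) = False

[##./.../##./##.] H move#1: H10:-1/##./##./##./##.*, H11:-1/##./.##/##./##.
[##./##./##./##.] V move#2: V02:+1/###/###/##./##.*, V12:+1/##./###/###/##., V22:+1/##./##./###/###
[###/###/##./##.] end (terminal -1, H#3); searched ##./.../##./##. to 11
suppose H passes — search the same position with V to move:
pass> [##./.../##./##.] V move#1: V02:+1/###/..#/##./##.*, V12:-1/##./..#/###/##., V22:-1/##./.../###/###
pass> [###/..#/##./##.] H move#2: H10:-1/###/###/##./##.*
pass> [###/###/##./##.] V move#3: V22:+1/###/###/###/###*
pass> [###/###/###/###] end (terminal -1, H#4); searched ##./.../##./##. to 11
for H: play -1, pass -1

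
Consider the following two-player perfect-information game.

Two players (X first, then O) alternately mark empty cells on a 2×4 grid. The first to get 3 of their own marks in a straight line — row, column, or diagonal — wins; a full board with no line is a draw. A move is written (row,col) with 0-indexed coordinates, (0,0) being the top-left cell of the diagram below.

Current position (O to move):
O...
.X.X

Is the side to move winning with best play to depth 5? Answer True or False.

ply 1, O at O.../.X.X | (0,1)=-1→OO../.X.X; (0,2)=-1→O.O./.X.X; (0,3)=-1→O..O/.X.X; (1,0)=-1→O.../OX.X; (1,2)=+0→O.../.XOX*
ply 2, X at O.../.XOX | (0,1)=+0→OX../.XOX*; (0,2)=+0→O.X./.XOX; (0,3)=+0→O..X/.XOX; (1,0)=+0→O.../XXOX
ply 3, O at OX../.XOX | (0,2)=+0→OXO./.XOX*; (0,3)=+0→OX.O/.XOX; (1,0)=+0→OX../OXOX
ply 4, X at OXO./.XOX | (0,3)=+0→OXOX/.XOX*; (1,0)=+0→OXO./XXOX
ply 5, O at OXOX/.XOX | (1,0)=+0→OXOX/OXOX*
ply 6: OXOX/OXOX is terminal +0 (X); from O.../.X.X depth 5

O winning at [O.../.X.X]: False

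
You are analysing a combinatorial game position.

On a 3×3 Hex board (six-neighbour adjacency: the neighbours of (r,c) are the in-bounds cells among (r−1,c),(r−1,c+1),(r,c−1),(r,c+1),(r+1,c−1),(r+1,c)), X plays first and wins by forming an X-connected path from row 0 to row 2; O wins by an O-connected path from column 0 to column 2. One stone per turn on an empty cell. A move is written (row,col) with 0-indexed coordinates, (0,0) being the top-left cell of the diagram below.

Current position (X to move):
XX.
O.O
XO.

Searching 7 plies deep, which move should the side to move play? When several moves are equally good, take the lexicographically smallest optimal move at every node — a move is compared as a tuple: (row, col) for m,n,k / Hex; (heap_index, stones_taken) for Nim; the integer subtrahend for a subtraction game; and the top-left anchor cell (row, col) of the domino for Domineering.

p1 X@[XX./O.O/XO.]: (0,2)[XXX/O.O/XO.]-1 (1,1)[XX./OXO/XO.]+1* (2,2)[XX./O.O/XOX]-1
p2 O@[XX./OXO/XO.] terminal -1; root [XX./O.O/XO.] d7

X's best at [XX./O.O/XO.]: (1,1)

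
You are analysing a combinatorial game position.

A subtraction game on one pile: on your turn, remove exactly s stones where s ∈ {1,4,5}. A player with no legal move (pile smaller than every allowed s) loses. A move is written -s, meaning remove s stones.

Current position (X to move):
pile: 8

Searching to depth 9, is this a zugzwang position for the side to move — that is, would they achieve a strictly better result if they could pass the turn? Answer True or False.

p1 X@[8]: -1[7]-1* -4[4]-1 -5[3]-1
p2 O@[7]: -1[6]-1 -4[3]-1 -5[2]+1*
p3 X@[2]: -1[1]-1*
p4 O@[1]: -1[0]+1*
p5 X@[0] terminal -1; root [8] d9
pass branch (O moves first from the same position):
  | p1 O@[8]: -1[7]-1* -4[4]-1 -5[3]-1
  | p2 X@[7]: -1[6]-1 -4[3]-1 -5[2]+1*
  | p3 O@[2]: -1[1]-1*
  | p4 X@[1]: -1[0]+1*
  | p5 O@[0] terminal -1; root [8] d9
X moving scores -1; X passing scores +1

zugzwang(8, X) = True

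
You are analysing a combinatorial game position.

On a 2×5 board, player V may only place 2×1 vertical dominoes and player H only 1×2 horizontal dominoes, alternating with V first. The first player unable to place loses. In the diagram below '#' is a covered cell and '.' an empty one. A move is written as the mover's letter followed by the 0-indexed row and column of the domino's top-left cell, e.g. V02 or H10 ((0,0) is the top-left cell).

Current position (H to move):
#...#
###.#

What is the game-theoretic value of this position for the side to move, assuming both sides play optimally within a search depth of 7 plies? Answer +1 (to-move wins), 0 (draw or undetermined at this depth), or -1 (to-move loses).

value(#...#/###.#, H) = +1

[#...#/###.#] H move#1: H01:-1/###.#/###.#, H02:+1/#.###/###.#*
[#.###/###.#] end (terminal -1, V#2); searched #...#/###.# to 7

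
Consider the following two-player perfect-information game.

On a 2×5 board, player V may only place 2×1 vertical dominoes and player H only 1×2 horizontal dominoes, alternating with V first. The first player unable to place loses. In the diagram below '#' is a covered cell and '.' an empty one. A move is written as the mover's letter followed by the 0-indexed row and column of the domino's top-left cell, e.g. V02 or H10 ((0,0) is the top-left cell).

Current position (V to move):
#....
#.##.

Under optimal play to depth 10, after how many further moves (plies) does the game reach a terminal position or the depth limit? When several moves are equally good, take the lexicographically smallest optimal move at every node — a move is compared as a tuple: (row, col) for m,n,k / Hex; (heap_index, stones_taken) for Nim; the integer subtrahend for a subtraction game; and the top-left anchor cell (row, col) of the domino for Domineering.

PV length from [#..../#.##.]: 2 plies

ply 1, V at #..../#.##. | V01=-1→##.../####.*; V04=-1→#...#/#.###
ply 2, H at ##.../####. | H02=-1→####./####.; H03=+1→##.##/####.*
ply 3: ##.##/####. is terminal -1 (V); from #..../#.##. depth 10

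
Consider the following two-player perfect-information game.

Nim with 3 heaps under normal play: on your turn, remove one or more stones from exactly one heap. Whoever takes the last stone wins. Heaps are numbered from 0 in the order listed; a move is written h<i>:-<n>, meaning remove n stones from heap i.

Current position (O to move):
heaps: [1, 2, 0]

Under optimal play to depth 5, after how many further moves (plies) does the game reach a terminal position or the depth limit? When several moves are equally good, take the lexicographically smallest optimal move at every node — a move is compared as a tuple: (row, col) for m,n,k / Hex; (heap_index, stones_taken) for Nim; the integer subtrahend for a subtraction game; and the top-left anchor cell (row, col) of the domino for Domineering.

[(1,2,0)] O move#1: h0:-1:-1/(0,2,0), h1:-1:+1/(1,1,0)*, h1:-2:-1/(1,0,0)
[(1,1,0)] X move#2: h0:-1:-1/(0,1,0)*, h1:-1:-1/(1,0,0)
[(0,1,0)] O move#3: h1:-1:+1/(0,0,0)*
[(0,0,0)] end (terminal -1, X#4); searched (1,2,0) to 5

PV length from [(1,2,0)]: 3 plies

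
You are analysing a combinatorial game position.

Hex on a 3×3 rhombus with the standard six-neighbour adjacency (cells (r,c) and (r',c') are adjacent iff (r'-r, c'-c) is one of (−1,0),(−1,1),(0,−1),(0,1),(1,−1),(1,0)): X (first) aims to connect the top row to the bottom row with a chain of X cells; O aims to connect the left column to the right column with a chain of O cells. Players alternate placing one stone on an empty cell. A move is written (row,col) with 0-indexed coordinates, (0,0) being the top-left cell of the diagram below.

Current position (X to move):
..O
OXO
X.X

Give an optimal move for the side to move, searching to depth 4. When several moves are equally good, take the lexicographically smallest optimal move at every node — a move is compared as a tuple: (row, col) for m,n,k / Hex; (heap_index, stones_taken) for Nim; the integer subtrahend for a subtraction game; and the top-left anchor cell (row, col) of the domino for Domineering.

ply 1, X at ..O/OXO/X.X | (0,0)=-1→X.O/OXO/X.X; (0,1)=+1→.XO/OXO/X.X*; (2,1)=-1→..O/OXO/XXX
ply 2: .XO/OXO/X.X is terminal -1 (O); from ..O/OXO/X.X depth 4

X's best at [..O/OXO/X.X]: (0,1)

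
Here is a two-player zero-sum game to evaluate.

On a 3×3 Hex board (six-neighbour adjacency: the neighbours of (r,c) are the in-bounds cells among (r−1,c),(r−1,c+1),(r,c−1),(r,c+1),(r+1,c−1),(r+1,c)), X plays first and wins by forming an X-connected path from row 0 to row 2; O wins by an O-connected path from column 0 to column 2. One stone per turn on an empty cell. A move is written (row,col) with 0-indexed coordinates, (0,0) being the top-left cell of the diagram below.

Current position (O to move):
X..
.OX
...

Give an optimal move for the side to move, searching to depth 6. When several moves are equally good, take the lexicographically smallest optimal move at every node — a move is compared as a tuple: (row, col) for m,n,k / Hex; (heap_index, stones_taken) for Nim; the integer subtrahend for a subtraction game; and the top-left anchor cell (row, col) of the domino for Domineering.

[X../.OX/...] O move#1: (0,1):-1/XO./.OX/..., (0,2):+1/X.O/.OX/...*, (1,0):-1/X../OOX/..., (2,0):-1/X../.OX/O.., (2,1):+1/X../.OX/.O., (2,2):+1/X../.OX/..O
[X.O/.OX/...] X move#2: (0,1):-1/XXO/.OX/...*, (1,0):-1/X.O/XOX/..., (2,0):-1/X.O/.OX/X.., (2,1):-1/X.O/.OX/.X., (2,2):-1/X.O/.OX/..X
[XXO/.OX/...] O move#3: (1,0):+1/XXO/OOX/...*, (2,0):+1/XXO/.OX/O.., (2,1):+1/XXO/.OX/.O., (2,2):+1/XXO/.OX/..O
[XXO/OOX/...] end (terminal -1, X#4); searched X../.OX/... to 6

O's best at [X../.OX/...]: (0,2)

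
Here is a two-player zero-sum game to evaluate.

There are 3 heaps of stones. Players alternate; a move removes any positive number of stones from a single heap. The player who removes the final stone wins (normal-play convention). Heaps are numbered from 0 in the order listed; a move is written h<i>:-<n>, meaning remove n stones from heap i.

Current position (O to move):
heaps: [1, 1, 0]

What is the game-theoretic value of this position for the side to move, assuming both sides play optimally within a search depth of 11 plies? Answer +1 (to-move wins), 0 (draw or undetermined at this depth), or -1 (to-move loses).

[(1,1,0)] O move#1: h0:-1:-1/(0,1,0)*, h1:-1:-1/(1,0,0)
[(0,1,0)] X move#2: h1:-1:+1/(0,0,0)*
[(0,0,0)] end (terminal -1, O#3); searched (1,1,0) to 11

value((1,1,0), O) = -1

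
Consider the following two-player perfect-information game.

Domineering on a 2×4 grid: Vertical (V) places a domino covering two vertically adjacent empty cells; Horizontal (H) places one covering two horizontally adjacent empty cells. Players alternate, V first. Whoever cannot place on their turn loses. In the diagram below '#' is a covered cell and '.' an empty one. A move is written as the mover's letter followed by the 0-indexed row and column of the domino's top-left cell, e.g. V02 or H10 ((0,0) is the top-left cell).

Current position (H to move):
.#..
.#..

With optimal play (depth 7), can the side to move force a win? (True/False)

[.#../.#..] H move#1: H02:+1/.###/.#..*, H12:+1/.#../.###
[.###/.#..] V move#2: V00:-1/####/##..*
[####/##..] H move#3: H12:+1/####/####*
[####/####] end (terminal -1, V#4); searched .#../.#.. to 7

H winning at [.#../.#..]: True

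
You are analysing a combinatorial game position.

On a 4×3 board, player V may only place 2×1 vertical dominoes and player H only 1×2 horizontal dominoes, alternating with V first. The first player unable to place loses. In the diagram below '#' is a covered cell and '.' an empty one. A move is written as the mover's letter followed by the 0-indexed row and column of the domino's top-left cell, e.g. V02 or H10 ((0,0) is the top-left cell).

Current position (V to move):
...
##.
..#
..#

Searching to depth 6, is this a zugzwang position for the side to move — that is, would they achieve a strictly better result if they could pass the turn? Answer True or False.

ply 1, V at .../##./..#/..# | V02=-1→..#/###/..#/..#; V20=+1→.../##./#.#/#.#*; V21=+1→.../##./.##/.##
ply 2, H at .../##./#.#/#.# | H00=-1→##./##./#.#/#.#*; H01=-1→.##/##./#.#/#.#
ply 3, V at ##./##./#.#/#.# | V02=+1→###/###/#.#/#.#*; V21=+1→##./##./###/###
ply 4: ###/###/#.#/#.# is terminal -1 (H); from .../##./..#/..# depth 6
pass branch (H moves first from the same position):
  | ply 1, H at .../##./..#/..# | H00=-1→##./##./..#/..#; H01=-1→.##/##./..#/..#; H20=+1→.../##./###/..#*; H30=+1→.../##./..#/###
  | ply 2, V at .../##./###/..# | V02=-1→..#/###/###/..#*
  | ply 3, H at ..#/###/###/..# | H00=+1→###/###/###/..#*; H30=+1→..#/###/###/###
  | ply 4: ###/###/###/..# is terminal -1 (V); from .../##./..#/..# depth 6
V moving scores +1; V passing scores -1

zugzwang(.../##./..#/..#, V) = False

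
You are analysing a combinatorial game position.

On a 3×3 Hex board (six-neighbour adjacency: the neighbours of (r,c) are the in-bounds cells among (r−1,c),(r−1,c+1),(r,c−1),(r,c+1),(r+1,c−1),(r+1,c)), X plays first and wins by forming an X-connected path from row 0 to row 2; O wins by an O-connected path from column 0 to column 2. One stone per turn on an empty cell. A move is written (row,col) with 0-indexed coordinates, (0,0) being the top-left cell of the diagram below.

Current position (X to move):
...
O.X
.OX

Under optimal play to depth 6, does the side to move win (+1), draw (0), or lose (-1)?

value(.../O.X/.OX, X) = +1

ply 1, X at .../O.X/.OX | (0,0)=-1→X../O.X/.OX; (0,1)=+1→.X./O.X/.OX*; (0,2)=+1→..X/O.X/.OX; (1,1)=+1→.../OXX/.OX; (2,0)=-1→.../O.X/XOX
ply 2, O at .X./O.X/.OX | (0,0)=-1→OX./O.X/.OX*; (0,2)=-1→.XO/O.X/.OX; (1,1)=-1→.X./OOX/.OX; (2,0)=-1→.X./O.X/OOX
ply 3, X at OX./O.X/.OX | (0,2)=+1→OXX/O.X/.OX*; (1,1)=+1→OX./OXX/.OX; (2,0)=+1→OX./O.X/XOX
ply 4: OXX/O.X/.OX is terminal -1 (O); from .../O.X/.OX depth 6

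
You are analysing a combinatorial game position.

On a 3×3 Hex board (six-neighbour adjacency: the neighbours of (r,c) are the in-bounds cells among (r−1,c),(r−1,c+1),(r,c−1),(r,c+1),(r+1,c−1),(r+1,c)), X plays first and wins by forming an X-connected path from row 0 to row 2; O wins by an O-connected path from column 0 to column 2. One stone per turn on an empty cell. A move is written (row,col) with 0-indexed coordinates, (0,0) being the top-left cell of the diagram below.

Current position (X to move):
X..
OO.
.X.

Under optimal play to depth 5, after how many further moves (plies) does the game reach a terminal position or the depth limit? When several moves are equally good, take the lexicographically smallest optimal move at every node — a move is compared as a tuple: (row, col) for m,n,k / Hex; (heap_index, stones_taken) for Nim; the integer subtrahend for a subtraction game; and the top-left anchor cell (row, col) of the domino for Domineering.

ply 1, X at X../OO./.X. | (0,1)=-1→XX./OO./.X.*; (0,2)=-1→X.X/OO./.X.; (1,2)=-1→X../OOX/.X.; (2,0)=-1→X../OO./XX.; (2,2)=-1→X../OO./.XX
ply 2, O at XX./OO./.X. | (0,2)=+1→XXO/OO./.X.*; (1,2)=+1→XX./OOO/.X.; (2,0)=+1→XX./OO./OX.; (2,2)=+1→XX./OO./.XO
ply 3: XXO/OO./.X. is terminal -1 (X); from X../OO./.X. depth 5

PV length from [X../OO./.X.]: 2 plies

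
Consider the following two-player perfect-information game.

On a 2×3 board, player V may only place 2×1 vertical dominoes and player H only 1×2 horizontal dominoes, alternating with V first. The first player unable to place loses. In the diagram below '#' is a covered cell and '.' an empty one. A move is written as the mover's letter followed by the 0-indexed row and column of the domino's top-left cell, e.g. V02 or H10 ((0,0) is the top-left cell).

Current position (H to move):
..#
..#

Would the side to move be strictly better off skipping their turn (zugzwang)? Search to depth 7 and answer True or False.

zugzwang(..#/..#, H) = False

[..#/..#] H move#1: H00:+1/###/..#*, H10:+1/..#/###
[###/..#] end (terminal -1, V#2); searched ..#/..# to 7
suppose H passes — search the same position with V to move:
pass> [..#/..#] V move#1: V00:+1/#.#/#.#*, V01:+1/.##/.##
pass> [#.#/#.#] end (terminal -1, H#2); searched ..#/..# to 7
for H: play +1, pass -1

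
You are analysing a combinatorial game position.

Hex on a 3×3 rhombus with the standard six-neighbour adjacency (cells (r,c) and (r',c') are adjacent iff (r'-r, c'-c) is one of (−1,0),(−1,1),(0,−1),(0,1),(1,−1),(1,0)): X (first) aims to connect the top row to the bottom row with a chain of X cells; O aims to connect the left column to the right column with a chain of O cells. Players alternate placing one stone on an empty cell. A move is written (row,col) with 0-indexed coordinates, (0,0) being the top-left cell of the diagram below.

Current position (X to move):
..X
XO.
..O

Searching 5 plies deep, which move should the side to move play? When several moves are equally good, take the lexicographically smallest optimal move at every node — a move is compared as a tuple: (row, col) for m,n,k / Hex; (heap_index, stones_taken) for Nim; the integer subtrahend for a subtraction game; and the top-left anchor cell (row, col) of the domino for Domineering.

p1 X@[..X/XO./..O]: (0,0)[X.X/XO./..O]-1 (0,1)[.XX/XO./..O]-1 (1,2)[..X/XOX/..O]+1* (2,0)[..X/XO./X.O]+1 (2,1)[..X/XO./.XO]+1
p2 O@[..X/XOX/..O]: (0,0)[O.X/XOX/..O]-1* (0,1)[.OX/XOX/..O]-1 (2,0)[..X/XOX/O.O]-1 (2,1)[..X/XOX/.OO]-1
p3 X@[O.X/XOX/..O]: (0,1)[OXX/XOX/..O]+1* (2,0)[O.X/XOX/X.O]+1 (2,1)[O.X/XOX/.XO]+1
p4 O@[OXX/XOX/..O]: (2,0)[OXX/XOX/O.O]-1* (2,1)[OXX/XOX/.OO]-1
p5 X@[OXX/XOX/O.O]: (2,1)[OXX/XOX/OXO]+1*
p6 O@[OXX/XOX/OXO] terminal -1; root [..X/XO./..O] d5

X's best at [..X/XO./..O]: (1,2)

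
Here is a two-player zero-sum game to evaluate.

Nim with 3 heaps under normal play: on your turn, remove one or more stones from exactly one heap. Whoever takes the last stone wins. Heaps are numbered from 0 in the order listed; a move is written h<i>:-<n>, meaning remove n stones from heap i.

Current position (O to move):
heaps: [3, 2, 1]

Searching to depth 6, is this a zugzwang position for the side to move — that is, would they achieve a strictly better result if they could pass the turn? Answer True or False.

zugzwang((3,2,1), O) = True

[(3,2,1)] O move#1: h0:-1:-1/(2,2,1)*, h0:-2:-1/(1,2,1), h0:-3:-1/(0,2,1), h1:-1:-1/(3,1,1), h1:-2:-1/(3,0,1), h2:-1:-1/(3,2,0)
[(2,2,1)] X move#2: h0:-1:-1/(1,2,1), h0:-2:-1/(0,2,1), h1:-1:-1/(2,1,1), h1:-2:-1/(2,0,1), h2:-1:+1/(2,2,0)*
[(2,2,0)] O move#3: h0:-1:-1/(1,2,0)*, h0:-2:-1/(0,2,0), h1:-1:-1/(2,1,0), h1:-2:-1/(2,0,0)
[(1,2,0)] X move#4: h0:-1:-1/(0,2,0), h1:-1:+1/(1,1,0)*, h1:-2:-1/(1,0,0)
[(1,1,0)] O move#5: h0:-1:-1/(0,1,0)*, h1:-1:-1/(1,0,0)
[(0,1,0)] X move#6: h1:-1:+1/(0,0,0)*
[(0,0,0)] end (terminal -1, O#7); searched (3,2,1) to 6
if O skipped the turn, X would face:
~ [(3,2,1)] X move#1: h0:-1:-1/(2,2,1)*, h0:-2:-1/(1,2,1), h0:-3:-1/(0,2,1), h1:-1:-1/(3,1,1), h1:-2:-1/(3,0,1), h2:-1:-1/(3,2,0)
~ [(2,2,1)] O move#2: h0:-1:-1/(1,2,1), h0:-2:-1/(0,2,1), h1:-1:-1/(2,1,1), h1:-2:-1/(2,0,1), h2:-1:+1/(2,2,0)*
~ [(2,2,0)] X move#3: h0:-1:-1/(1,2,0)*, h0:-2:-1/(0,2,0), h1:-1:-1/(2,1,0), h1:-2:-1/(2,0,0)
~ [(1,2,0)] O move#4: h0:-1:-1/(0,2,0), h1:-1:+1/(1,1,0)*, h1:-2:-1/(1,0,0)
~ [(1,1,0)] X move#5: h0:-1:-1/(0,1,0)*, h1:-1:-1/(1,0,0)
~ [(0,1,0)] O move#6: h1:-1:+1/(0,0,0)*
~ [(0,0,0)] end (terminal -1, X#7); searched (3,2,1) to 6
compare (O): move=-1 vs pass=+1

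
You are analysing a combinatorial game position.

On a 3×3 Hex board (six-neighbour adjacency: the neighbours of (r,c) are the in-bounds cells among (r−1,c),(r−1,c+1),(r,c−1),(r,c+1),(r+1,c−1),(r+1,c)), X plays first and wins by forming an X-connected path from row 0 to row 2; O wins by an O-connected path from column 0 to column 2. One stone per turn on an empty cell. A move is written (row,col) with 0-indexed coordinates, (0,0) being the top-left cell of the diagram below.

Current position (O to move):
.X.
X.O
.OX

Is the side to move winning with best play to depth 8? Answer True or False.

p1 O@[.X./X.O/.OX]: (0,0)[OX./X.O/.OX]-1 (0,2)[.XO/X.O/.OX]-1 (1,1)[.X./XOO/.OX]-1 (2,0)[.X./X.O/OOX]+1*
p2 X@[.X./X.O/OOX] terminal -1; root [.X./X.O/.OX] d8

O winning at [.X./X.O/.OX]: True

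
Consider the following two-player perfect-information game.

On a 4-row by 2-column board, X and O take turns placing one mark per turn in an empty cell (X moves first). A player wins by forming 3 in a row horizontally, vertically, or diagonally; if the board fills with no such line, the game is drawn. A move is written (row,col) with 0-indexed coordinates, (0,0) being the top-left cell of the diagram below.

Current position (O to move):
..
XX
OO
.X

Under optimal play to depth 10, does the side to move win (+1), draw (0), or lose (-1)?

value(../XX/OO/.X, O) = 0

p1 O@[../XX/OO/.X]: (0,0)[O./XX/OO/.X]+0* (0,1)[.O/XX/OO/.X]+0 (3,0)[../XX/OO/OX]+0
p2 X@[O./XX/OO/.X]: (0,1)[OX/XX/OO/.X]+0* (3,0)[O./XX/OO/XX]+0
p3 O@[OX/XX/OO/.X]: (3,0)[OX/XX/OO/OX]+0*
p4 X@[OX/XX/OO/OX] terminal +0; root [../XX/OO/.X] d10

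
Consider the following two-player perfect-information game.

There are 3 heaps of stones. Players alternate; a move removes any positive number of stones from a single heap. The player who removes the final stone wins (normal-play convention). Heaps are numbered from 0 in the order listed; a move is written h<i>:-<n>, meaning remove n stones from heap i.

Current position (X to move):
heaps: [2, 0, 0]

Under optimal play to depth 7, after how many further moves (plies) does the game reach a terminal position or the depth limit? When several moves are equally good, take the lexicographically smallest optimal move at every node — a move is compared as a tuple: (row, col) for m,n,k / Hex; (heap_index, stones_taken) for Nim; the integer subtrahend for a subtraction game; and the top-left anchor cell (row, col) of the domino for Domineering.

PV length from [(2,0,0)]: 1 ply

[(2,0,0)] X move#1: h0:-1:-1/(1,0,0), h0:-2:+1/(0,0,0)*
[(0,0,0)] end (terminal -1, O#2); searched (2,0,0) to 7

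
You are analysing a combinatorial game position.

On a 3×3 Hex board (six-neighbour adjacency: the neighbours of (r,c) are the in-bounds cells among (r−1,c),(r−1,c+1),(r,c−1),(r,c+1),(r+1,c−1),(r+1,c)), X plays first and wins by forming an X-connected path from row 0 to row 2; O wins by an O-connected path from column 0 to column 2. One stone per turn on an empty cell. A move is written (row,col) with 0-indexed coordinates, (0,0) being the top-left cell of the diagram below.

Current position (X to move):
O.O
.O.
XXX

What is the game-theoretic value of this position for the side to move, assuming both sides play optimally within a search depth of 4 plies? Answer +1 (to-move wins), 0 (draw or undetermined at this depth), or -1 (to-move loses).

ply 1, X at O.O/.O./XXX | (0,1)=-1→OXO/.O./XXX*; (1,0)=-1→O.O/XO./XXX; (1,2)=-1→O.O/.OX/XXX
ply 2, O at OXO/.O./XXX | (1,0)=+1→OXO/OO./XXX*; (1,2)=-1→OXO/.OO/XXX
ply 3: OXO/OO./XXX is terminal -1 (X); from O.O/.O./XXX depth 4

value(O.O/.O./XXX, X) = -1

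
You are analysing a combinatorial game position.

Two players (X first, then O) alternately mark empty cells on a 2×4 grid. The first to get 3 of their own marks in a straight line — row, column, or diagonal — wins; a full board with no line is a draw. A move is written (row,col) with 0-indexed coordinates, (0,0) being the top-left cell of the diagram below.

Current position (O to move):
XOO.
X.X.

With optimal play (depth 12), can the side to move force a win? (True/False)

[XOO./X.X.] O move#1: (0,3):+1/XOOO/X.X.*, (1,1):+0/XOO./XOX., (1,3):-1/XOO./X.XO
[XOOO/X.X.] end (terminal -1, X#2); searched XOO./X.X. to 12

O winning at [XOO./X.X.]: True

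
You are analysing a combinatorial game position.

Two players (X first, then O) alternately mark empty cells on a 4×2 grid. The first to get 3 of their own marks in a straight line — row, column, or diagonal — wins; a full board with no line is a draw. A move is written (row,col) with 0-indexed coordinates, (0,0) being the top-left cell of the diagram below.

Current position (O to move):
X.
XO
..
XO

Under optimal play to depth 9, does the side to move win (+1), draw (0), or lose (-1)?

value(X./XO/../XO, O) = +1

[X./XO/../XO] O move#1: (0,1):-1/XO/XO/../XO, (2,0):+0/X./XO/O./XO, (2,1):+1/X./XO/.O/XO*
[X./XO/.O/XO] end (terminal -1, X#2); searched X./XO/../XO to 9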